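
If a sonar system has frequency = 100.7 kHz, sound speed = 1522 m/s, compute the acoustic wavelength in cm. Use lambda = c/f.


1.51 cm


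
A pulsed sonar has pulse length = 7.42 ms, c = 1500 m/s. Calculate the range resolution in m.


5.565 m


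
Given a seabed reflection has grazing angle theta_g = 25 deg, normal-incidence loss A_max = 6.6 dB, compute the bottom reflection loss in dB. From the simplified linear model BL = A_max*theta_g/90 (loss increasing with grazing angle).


BL = A_max * theta_g / 90 = 6.6 * 25 / 90 = 1.83

1.83 dB


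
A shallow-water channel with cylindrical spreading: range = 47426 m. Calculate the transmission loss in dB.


TL = 10*log10(47426) = 46.76

46.76 dB


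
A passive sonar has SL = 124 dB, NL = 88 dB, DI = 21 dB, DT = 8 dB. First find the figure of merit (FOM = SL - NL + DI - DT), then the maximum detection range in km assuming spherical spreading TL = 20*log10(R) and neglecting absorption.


Step 1: FOM = SL - NL + DI - DT = 124 - 88 + 21 - 8 = 49 dB
Step 2: at max range FOM = TL = 20*log10(R), so R = 10^(49/20) = 281.84 m = 0.28 km

0.28 km


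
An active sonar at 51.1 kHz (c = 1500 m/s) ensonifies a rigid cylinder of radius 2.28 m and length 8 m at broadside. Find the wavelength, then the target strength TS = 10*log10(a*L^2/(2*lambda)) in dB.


Step 1: lambda = c/f = 1500/51100 = 0.02935 m
Step 2: TS = 10*log10(a*L^2/(2*lambda)) = 10*log10(2.28*8^2/(2*0.02935)) = 33.95

33.95 dB


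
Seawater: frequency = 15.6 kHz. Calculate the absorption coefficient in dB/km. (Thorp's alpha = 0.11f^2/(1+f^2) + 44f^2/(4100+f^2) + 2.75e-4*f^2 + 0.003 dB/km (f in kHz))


f^2 = 243.36
alpha = 0.11*243.36/(1+243.36) + 44*243.36/(4100+243.36) + 2.75e-4*243.36 + 0.003 = 2.645

2.645 dB/km


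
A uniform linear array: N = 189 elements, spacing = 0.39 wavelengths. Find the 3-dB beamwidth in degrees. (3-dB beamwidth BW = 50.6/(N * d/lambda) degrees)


0.69 deg


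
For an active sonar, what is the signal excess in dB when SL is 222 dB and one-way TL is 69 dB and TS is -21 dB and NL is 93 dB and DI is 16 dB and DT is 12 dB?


SE = SL - 2*TL + TS - NL + DI - DT = 222 - 2*69 + (-21) - 93 + 16 - 12 = -26

-26 dB


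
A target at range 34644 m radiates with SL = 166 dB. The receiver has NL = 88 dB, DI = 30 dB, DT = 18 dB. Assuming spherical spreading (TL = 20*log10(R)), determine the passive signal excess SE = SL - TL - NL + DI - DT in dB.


Step 1: TL = 20*log10(34644) = 90.79 dB
Step 2: SE = 166 - 90.79 - 88 + 30 - 18 = -0.79

-0.79 dB


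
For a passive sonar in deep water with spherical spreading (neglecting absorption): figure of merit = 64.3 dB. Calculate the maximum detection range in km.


1.64 km


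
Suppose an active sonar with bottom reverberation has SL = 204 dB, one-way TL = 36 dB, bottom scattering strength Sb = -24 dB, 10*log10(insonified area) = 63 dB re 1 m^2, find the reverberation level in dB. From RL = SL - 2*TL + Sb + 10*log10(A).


171 dB


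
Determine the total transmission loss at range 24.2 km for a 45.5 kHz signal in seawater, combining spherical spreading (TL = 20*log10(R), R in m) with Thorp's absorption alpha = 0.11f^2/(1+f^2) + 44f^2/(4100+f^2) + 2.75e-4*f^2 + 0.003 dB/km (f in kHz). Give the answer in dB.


Step 1 (Thorp): alpha = 0.11*2070.25/(1+2070.25) + 44*2070.25/(4100+2070.25) + 2.75e-4*2070.25 + 0.003 = 15.4452 dB/km
Step 2: TL_spread = 20*log10(24200) = 87.68 dB
Step 3: TL_abs = alpha*R = 15.4452 * 24.2 = 373.77 dB
Step 4: TL_total = 87.68 + 373.77 = 461.45

461.45 dB


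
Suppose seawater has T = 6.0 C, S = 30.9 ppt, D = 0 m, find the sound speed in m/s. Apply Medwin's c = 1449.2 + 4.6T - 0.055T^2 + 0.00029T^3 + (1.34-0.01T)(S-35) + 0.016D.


c = 1449.2 + 4.6*6.0 - 0.055*6.0^2 + 0.00029*6.0^3 + (1.34 - 0.01*6.0)*(30.9 - 35) + 0.016*0 = 1469.63

1469.63 m/s


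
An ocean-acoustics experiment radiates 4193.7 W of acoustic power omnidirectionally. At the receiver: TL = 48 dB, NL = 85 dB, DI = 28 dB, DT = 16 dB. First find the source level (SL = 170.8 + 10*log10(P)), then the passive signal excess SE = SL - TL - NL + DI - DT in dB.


Step 1: SL = 170.8 + 10*log10(4193.7) = 207.03 dB
Step 2: SE = SL - TL - NL + DI - DT = 207.03 - 48 - 85 + 28 - 16 = 86.03

86.03 dB


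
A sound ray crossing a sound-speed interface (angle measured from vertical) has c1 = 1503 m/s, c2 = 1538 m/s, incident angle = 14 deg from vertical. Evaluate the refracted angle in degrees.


sin(theta2) = (c2/c1)*sin(theta1) = (1538/1503)*sin(14 deg) = 0.24756
theta2 = arcsin(0.24756) = 14.33

14.33 deg


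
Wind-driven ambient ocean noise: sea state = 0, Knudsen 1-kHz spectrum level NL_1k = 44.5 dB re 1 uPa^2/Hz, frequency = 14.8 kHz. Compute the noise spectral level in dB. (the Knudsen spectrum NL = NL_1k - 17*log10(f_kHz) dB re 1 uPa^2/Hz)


24.61 dB


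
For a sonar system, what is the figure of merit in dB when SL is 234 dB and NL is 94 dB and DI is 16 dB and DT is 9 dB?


FOM = SL - NL + DI - DT = 234 - 94 + 16 - 9 = 147

147 dB


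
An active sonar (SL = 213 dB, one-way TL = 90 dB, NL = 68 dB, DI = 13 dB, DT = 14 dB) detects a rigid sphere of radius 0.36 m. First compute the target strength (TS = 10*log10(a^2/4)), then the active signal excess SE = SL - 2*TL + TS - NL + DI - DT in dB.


Step 1: TS = 10*log10(0.36^2/4) = -14.89 dB
Step 2: SE = SL - 2*TL + TS - NL + DI - DT = 213 - 2*90 + (-14.89) - 68 + 13 - 14 = -50.89

-50.89 dB


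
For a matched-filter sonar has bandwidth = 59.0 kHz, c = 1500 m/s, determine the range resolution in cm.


1.27 cm


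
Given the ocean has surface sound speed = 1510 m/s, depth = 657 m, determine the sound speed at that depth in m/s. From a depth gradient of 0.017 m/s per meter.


c = 1510 + 0.017 * 657 = 1521.169

1521.169 m/s


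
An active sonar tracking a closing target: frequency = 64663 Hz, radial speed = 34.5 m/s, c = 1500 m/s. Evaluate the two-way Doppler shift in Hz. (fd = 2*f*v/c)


fd = 2*f*v/c = 2 * 64663 * 34.5 / 1500 = 2974.5

2974.5 Hz


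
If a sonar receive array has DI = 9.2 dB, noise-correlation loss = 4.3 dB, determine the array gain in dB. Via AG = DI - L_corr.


AG = DI - L_corr = 9.2 - 4.3 = 4.9

4.9 dB


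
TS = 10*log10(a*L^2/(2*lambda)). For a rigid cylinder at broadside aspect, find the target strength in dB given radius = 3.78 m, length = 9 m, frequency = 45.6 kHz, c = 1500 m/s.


lambda = 1500/45600 = 0.03289 m
TS = 10*log10(3.78*9^2/(2*0.03289)) = 36.68

36.68 dB


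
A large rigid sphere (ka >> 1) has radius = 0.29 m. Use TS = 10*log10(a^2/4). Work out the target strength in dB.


TS = 10*log10(0.29^2 / 4) = 10*log10(0.021025) = -16.77

-16.77 dB


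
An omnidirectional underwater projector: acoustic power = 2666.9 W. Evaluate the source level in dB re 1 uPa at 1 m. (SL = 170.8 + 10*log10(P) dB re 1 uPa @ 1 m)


SL = 170.8 + 10*log10(2666.9) = 170.8 + 34.26 = 205.06

205.06 dB


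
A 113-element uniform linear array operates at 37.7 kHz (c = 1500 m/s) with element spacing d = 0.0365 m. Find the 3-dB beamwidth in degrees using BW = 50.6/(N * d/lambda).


Step 1: lambda = 1500/37700 = 0.03979 m
Step 2: d/lambda = 0.0365/0.03979 = 0.9173
Step 3: BW = 50.6/(N * d/lambda) = 50.6/(113 * 0.9173) = 0.49

0.49 deg


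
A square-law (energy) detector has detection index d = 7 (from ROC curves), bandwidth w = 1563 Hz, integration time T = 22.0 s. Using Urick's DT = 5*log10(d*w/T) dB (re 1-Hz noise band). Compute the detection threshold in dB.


13.48 dB


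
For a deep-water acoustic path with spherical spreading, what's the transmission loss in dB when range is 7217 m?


TL = 20*log10(7217) = 77.17

77.17 dB


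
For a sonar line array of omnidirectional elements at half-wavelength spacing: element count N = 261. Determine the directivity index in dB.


24.17 dB


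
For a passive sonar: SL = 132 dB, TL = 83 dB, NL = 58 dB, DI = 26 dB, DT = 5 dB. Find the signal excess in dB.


SE = SL - TL - NL + DI - DT = 132 - 83 - 58 + 26 - 5 = 12

12 dB


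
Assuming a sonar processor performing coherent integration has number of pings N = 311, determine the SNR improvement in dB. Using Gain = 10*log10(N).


24.93 dB


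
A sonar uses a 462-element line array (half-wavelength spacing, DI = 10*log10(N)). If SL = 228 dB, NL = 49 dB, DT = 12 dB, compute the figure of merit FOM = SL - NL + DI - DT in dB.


Step 1: DI = 10*log10(462) = 26.65 dB
Step 2: FOM = SL - NL + DI - DT = 228 - 49 + 26.65 - 12 = 193.65

193.65 dB


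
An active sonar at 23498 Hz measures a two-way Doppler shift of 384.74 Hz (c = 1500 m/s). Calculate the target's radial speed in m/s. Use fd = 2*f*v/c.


From fd = 2*f*v/c, v = c*fd/(2*f) = 1500 * 384.74 / (2*23498) = 12.28

12.28 m/s


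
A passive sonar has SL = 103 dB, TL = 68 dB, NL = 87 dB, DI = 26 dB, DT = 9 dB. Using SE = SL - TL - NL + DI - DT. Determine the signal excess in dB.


-35 dB


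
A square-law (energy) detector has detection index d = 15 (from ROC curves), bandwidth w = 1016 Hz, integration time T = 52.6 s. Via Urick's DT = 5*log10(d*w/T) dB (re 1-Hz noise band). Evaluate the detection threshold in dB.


DT = 5*log10(d*w/T) = 5*log10(15 * 1016 / 52.6) = 5*log10(289.73) = 12.31

12.31 dB


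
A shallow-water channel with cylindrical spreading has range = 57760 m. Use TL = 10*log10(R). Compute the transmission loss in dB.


TL = 10*log10(57760) = 47.62

47.62 dB


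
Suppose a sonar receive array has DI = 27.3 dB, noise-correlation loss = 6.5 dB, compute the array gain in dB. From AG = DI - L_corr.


AG = DI - L_corr = 27.3 - 6.5 = 20.8

20.8 dB


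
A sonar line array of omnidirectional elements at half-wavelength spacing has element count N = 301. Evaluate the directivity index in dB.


DI = 10*log10(301) = 24.79

24.79 dB


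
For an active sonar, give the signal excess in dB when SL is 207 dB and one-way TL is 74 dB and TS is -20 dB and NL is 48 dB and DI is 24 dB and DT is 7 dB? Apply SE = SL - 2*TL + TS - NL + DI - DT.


SE = SL - 2*TL + TS - NL + DI - DT = 207 - 2*74 + (-20) - 48 + 24 - 7 = 8

8 dB


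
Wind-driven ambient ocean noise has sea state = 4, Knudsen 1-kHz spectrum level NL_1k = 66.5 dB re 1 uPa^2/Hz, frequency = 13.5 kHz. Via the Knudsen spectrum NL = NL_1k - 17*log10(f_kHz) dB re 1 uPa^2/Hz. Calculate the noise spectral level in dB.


NL = NL_1k - 17*log10(f_kHz) = 66.5 - 17*log10(13.5) = 66.5 - (19.22) = 47.28

47.28 dB


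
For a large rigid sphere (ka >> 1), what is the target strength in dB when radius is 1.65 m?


TS = 10*log10(1.65^2 / 4) = 10*log10(0.680625) = -1.67

-1.67 dB


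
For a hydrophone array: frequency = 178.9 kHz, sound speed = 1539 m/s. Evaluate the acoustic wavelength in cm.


lambda = c/f = 1539 / 178900 = 0.0086 m = 0.86 cm

0.86 cm


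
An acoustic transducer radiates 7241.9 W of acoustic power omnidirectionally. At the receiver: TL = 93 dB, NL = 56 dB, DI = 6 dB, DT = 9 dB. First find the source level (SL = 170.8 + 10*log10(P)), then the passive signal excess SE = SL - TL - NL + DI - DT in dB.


Step 1: SL = 170.8 + 10*log10(7241.9) = 209.4 dB
Step 2: SE = SL - TL - NL + DI - DT = 209.4 - 93 - 56 + 6 - 9 = 57.4

57.4 dB


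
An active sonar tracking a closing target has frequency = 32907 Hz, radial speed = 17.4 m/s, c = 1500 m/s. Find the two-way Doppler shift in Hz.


fd = 2*f*v/c = 2 * 32907 * 17.4 / 1500 = 763.44

763.44 Hz


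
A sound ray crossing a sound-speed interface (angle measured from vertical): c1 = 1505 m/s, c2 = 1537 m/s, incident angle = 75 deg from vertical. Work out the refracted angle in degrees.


sin(theta2) = (c2/c1)*sin(theta1) = (1537/1505)*sin(75 deg) = 0.98646
theta2 = arcsin(0.98646) = 80.56

80.56 deg


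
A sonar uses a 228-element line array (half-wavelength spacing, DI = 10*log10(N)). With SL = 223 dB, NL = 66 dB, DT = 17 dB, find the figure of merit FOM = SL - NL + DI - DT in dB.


Step 1: DI = 10*log10(228) = 23.58 dB
Step 2: FOM = SL - NL + DI - DT = 223 - 66 + 23.58 - 17 = 163.58

163.58 dB


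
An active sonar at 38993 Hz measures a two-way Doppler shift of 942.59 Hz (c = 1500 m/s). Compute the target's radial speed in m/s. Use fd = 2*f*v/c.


From fd = 2*f*v/c, v = c*fd/(2*f) = 1500 * 942.59 / (2*38993) = 18.13

18.13 m/s


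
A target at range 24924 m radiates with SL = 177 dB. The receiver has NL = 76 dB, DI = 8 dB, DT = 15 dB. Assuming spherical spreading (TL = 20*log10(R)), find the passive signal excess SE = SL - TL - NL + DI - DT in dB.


6.07 dB


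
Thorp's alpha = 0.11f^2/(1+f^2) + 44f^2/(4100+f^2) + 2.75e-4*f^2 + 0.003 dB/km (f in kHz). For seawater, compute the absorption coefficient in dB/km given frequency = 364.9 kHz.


f^2 = 133152.01
alpha = 0.11*133152.01/(1+133152.01) + 44*133152.01/(4100+133152.01) + 2.75e-4*133152.01 + 0.003 = 79.415

79.415 dB/km


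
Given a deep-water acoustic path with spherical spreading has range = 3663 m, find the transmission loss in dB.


TL = 20*log10(3663) = 71.28

71.28 dB


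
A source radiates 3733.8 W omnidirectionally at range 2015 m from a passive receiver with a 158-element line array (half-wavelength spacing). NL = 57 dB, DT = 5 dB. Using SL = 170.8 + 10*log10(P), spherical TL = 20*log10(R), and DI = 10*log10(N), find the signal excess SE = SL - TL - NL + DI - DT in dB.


Step 1: SL = 170.8 + 10*log10(3733.8) = 206.52 dB
Step 2: TL = 20*log10(2015) = 66.09 dB
Step 3: DI = 10*log10(158) = 21.99 dB
Step 4: SE = SL - TL - NL + DI - DT = 206.52 - 66.09 - 57 + 21.99 - 5 = 100.42

100.42 dB


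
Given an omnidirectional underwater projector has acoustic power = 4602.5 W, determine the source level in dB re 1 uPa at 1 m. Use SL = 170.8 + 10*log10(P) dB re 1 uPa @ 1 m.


SL = 170.8 + 10*log10(4602.5) = 170.8 + 36.63 = 207.43

207.43 dB


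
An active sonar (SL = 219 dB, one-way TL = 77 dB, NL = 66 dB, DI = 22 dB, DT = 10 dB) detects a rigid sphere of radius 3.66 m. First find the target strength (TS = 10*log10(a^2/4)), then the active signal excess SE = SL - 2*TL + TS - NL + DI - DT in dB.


Step 1: TS = 10*log10(3.66^2/4) = 5.25 dB
Step 2: SE = SL - 2*TL + TS - NL + DI - DT = 219 - 2*77 + (5.25) - 66 + 22 - 10 = 16.25

16.25 dB


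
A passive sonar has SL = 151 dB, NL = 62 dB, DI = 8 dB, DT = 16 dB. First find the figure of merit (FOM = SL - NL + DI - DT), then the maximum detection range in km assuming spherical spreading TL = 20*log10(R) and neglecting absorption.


Step 1: FOM = SL - NL + DI - DT = 151 - 62 + 8 - 16 = 81 dB
Step 2: at max range FOM = TL = 20*log10(R), so R = 10^(81/20) = 11220.18 m = 11.22 km

11.22 km


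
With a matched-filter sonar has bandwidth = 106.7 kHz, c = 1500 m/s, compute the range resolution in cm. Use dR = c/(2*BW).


dR = c/(2*BW) = 1500 / (2 * 106.7e3) = 0.007 m = 0.7 cm

0.7 cm


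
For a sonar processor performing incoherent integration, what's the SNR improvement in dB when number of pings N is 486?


Gain = 5*log10(486) = 13.43

13.43 dB


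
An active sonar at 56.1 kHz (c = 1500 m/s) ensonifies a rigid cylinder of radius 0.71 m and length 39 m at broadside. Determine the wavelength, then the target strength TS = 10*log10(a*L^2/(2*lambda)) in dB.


Step 1: lambda = c/f = 1500/56100 = 0.02674 m
Step 2: TS = 10*log10(a*L^2/(2*lambda)) = 10*log10(0.71*39^2/(2*0.02674)) = 43.05

43.05 dB


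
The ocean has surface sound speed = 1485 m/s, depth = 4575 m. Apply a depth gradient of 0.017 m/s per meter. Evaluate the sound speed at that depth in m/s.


c = 1485 + 0.017 * 4575 = 1562.775

1562.775 m/s


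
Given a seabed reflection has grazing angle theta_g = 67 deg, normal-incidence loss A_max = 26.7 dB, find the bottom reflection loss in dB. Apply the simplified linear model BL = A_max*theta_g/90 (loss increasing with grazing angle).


BL = A_max * theta_g / 90 = 26.7 * 67 / 90 = 19.88

19.88 dB


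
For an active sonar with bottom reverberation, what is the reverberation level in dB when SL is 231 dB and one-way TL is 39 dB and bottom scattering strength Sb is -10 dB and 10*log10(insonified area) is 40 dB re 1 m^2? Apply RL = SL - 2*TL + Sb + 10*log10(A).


183 dB


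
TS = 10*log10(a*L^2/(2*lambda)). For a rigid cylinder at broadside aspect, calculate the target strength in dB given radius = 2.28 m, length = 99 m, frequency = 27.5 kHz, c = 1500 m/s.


53.11 dB


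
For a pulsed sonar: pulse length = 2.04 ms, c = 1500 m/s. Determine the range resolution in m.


dR = c*tau/2 = 1500 * 2.04e-3 / 2 = 1.53

1.53 m


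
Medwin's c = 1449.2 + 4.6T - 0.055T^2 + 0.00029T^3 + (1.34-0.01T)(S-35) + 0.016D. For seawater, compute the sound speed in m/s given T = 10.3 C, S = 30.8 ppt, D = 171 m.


c = 1449.2 + 4.6*10.3 - 0.055*10.3^2 + 0.00029*10.3^3 + (1.34 - 0.01*10.3)*(30.8 - 35) + 0.016*171 = 1488.6

1488.6 m/s


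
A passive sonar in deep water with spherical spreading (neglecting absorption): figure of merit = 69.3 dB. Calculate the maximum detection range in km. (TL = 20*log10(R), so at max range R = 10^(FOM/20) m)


At max range FOM = TL, so 20*log10(R) = 69.3
R = 10^(69.3/20) = 2917.43 m = 2.92 km

2.92 km


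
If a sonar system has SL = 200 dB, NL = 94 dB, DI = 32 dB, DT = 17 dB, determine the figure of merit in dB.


121 dB


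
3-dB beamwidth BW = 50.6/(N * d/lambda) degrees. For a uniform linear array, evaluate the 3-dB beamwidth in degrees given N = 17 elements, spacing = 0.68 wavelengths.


BW = 50.6 / (17 * 0.68) = 50.6 / 11.56 = 4.38

4.38 deg


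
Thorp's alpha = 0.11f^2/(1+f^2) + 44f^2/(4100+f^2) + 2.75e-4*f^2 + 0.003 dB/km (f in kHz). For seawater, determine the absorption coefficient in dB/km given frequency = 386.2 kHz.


f^2 = 149150.44
alpha = 0.11*149150.44/(1+149150.44) + 44*149150.44/(4100+149150.44) + 2.75e-4*149150.44 + 0.003 = 83.952

83.952 dB/km


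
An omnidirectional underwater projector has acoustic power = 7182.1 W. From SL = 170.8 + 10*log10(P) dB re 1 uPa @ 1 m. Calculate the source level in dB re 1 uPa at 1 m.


SL = 170.8 + 10*log10(7182.1) = 170.8 + 38.56 = 209.36

209.36 dB


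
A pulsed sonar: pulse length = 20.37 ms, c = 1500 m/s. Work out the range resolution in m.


dR = c*tau/2 = 1500 * 20.37e-3 / 2 = 15.2775

15.2775 m


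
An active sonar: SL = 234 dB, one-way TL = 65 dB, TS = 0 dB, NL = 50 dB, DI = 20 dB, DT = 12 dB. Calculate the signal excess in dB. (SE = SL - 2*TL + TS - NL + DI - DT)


SE = SL - 2*TL + TS - NL + DI - DT = 234 - 2*65 + (0) - 50 + 20 - 12 = 62

62 dB


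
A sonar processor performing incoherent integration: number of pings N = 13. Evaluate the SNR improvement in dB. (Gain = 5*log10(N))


5.57 dB


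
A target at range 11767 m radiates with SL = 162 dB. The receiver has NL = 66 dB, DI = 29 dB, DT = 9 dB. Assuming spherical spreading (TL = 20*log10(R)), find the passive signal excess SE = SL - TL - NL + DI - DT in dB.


Step 1: TL = 20*log10(11767) = 81.41 dB
Step 2: SE = 162 - 81.41 - 66 + 29 - 9 = 34.59

34.59 dB


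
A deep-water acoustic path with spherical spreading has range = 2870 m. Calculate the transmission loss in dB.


TL = 20*log10(2870) = 69.16

69.16 dB


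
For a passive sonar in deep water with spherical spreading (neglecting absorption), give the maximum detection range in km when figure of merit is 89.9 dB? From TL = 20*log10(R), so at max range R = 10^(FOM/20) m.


31.26 km


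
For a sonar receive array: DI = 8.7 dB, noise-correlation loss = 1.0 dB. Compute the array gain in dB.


AG = DI - L_corr = 8.7 - 1.0 = 7.7

7.7 dB


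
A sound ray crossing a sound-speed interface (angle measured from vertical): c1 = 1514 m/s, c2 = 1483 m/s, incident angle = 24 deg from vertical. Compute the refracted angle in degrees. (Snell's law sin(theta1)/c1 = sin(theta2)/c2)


sin(theta2) = (c2/c1)*sin(theta1) = (1483/1514)*sin(24 deg) = 0.39841
theta2 = arcsin(0.39841) = 23.48

23.48 deg


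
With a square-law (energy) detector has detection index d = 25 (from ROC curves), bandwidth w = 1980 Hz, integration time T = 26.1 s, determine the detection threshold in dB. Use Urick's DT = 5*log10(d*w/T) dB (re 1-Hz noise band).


DT = 5*log10(d*w/T) = 5*log10(25 * 1980 / 26.1) = 5*log10(1896.55) = 16.39

16.39 dB


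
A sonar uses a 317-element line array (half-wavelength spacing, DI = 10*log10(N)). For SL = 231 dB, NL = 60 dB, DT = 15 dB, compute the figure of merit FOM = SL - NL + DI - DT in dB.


Step 1: DI = 10*log10(317) = 25.01 dB
Step 2: FOM = SL - NL + DI - DT = 231 - 60 + 25.01 - 15 = 181.01

181.01 dB


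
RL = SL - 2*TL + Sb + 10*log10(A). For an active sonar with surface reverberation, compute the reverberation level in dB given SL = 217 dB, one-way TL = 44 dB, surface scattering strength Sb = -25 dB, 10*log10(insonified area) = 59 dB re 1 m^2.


163 dB


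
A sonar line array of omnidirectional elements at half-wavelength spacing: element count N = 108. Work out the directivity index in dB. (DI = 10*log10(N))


DI = 10*log10(108) = 20.33

20.33 dB


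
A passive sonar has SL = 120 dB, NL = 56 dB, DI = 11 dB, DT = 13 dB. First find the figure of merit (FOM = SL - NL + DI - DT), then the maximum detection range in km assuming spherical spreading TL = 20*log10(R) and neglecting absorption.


Step 1: FOM = SL - NL + DI - DT = 120 - 56 + 11 - 13 = 62 dB
Step 2: at max range FOM = TL = 20*log10(R), so R = 10^(62/20) = 1258.93 m = 1.26 km

1.26 km


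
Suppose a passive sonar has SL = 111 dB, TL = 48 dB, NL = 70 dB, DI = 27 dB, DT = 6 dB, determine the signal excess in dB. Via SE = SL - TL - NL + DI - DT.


SE = SL - TL - NL + DI - DT = 111 - 48 - 70 + 27 - 6 = 14

14 dB


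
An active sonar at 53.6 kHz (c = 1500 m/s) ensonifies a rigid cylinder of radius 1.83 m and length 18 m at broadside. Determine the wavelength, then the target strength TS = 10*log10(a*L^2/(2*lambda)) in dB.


Step 1: lambda = c/f = 1500/53600 = 0.02799 m
Step 2: TS = 10*log10(a*L^2/(2*lambda)) = 10*log10(1.83*18^2/(2*0.02799)) = 40.25

40.25 dB


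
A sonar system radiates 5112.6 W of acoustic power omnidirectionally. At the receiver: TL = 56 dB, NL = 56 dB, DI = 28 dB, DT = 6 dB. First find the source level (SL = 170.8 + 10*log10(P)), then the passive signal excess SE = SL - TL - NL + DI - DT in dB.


Step 1: SL = 170.8 + 10*log10(5112.6) = 207.89 dB
Step 2: SE = SL - TL - NL + DI - DT = 207.89 - 56 - 56 + 28 - 6 = 117.89

117.89 dB


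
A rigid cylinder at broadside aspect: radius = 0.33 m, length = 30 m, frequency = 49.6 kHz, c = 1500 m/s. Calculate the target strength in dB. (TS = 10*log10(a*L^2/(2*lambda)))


lambda = 1500/49600 = 0.03024 m
TS = 10*log10(0.33*30^2/(2*0.03024)) = 36.91

36.91 dB


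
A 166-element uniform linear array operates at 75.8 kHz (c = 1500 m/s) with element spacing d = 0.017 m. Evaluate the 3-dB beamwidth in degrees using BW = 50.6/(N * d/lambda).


Step 1: lambda = 1500/75800 = 0.01979 m
Step 2: d/lambda = 0.017/0.01979 = 0.859
Step 3: BW = 50.6/(N * d/lambda) = 50.6/(166 * 0.859) = 0.35

0.35 deg


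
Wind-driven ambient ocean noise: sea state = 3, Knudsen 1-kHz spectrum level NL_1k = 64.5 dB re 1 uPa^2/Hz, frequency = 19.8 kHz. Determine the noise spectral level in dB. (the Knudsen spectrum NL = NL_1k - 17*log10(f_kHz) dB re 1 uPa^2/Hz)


NL = NL_1k - 17*log10(f_kHz) = 64.5 - 17*log10(19.8) = 64.5 - (22.04) = 42.46

42.46 dB


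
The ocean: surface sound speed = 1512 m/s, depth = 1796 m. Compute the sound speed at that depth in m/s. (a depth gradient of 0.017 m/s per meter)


c = 1512 + 0.017 * 1796 = 1542.532

1542.532 m/s


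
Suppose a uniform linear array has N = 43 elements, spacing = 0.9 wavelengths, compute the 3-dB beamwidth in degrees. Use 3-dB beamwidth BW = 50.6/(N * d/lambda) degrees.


BW = 50.6 / (43 * 0.9) = 50.6 / 38.7 = 1.31

1.31 deg


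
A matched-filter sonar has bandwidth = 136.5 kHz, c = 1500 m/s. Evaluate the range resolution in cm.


dR = c/(2*BW) = 1500 / (2 * 136.5e3) = 0.0055 m = 0.55 cm

0.55 cm


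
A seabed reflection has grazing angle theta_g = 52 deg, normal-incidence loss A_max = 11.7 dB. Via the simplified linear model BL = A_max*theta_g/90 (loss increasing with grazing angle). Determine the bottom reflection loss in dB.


BL = A_max * theta_g / 90 = 11.7 * 52 / 90 = 6.76

6.76 dB


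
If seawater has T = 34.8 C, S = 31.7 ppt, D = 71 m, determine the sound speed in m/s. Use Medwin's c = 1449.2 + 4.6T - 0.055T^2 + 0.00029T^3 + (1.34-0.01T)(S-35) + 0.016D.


1552.76 m/s


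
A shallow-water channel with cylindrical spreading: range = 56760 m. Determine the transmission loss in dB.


TL = 10*log10(56760) = 47.54

47.54 dB


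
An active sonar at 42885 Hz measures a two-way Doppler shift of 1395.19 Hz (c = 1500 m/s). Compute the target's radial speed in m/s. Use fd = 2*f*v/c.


From fd = 2*f*v/c, v = c*fd/(2*f) = 1500 * 1395.19 / (2*42885) = 24.4

24.4 m/s


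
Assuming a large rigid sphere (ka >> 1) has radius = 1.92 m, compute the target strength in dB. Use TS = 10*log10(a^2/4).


TS = 10*log10(1.92^2 / 4) = 10*log10(0.9216) = -0.35

-0.35 dB


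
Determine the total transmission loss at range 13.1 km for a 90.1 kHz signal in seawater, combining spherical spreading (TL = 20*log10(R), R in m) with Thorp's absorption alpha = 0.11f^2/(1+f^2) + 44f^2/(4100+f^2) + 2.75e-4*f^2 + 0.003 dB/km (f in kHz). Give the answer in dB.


Step 1 (Thorp): alpha = 0.11*8118.01/(1+8118.01) + 44*8118.01/(4100+8118.01) + 2.75e-4*8118.01 + 0.003 = 31.5804 dB/km
Step 2: TL_spread = 20*log10(13100) = 82.35 dB
Step 3: TL_abs = alpha*R = 31.5804 * 13.1 = 413.7 dB
Step 4: TL_total = 82.35 + 413.7 = 496.05

496.05 dB


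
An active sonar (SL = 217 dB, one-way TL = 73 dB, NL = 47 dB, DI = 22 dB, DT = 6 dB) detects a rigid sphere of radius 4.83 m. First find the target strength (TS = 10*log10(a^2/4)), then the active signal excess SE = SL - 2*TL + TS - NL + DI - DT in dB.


Step 1: TS = 10*log10(4.83^2/4) = 7.66 dB
Step 2: SE = SL - 2*TL + TS - NL + DI - DT = 217 - 2*73 + (7.66) - 47 + 22 - 6 = 47.66

47.66 dB


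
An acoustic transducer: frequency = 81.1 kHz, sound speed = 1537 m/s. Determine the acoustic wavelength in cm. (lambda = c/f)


lambda = c/f = 1537 / 81100 = 0.019 m = 1.9 cm

1.9 cm


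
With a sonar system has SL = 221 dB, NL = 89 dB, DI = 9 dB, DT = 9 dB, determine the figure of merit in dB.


FOM = SL - NL + DI - DT = 221 - 89 + 9 - 9 = 132

132 dB


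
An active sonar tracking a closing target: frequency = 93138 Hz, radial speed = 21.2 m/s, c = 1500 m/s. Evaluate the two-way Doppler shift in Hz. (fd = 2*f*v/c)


fd = 2*f*v/c = 2 * 93138 * 21.2 / 1500 = 2632.7

2632.7 Hz


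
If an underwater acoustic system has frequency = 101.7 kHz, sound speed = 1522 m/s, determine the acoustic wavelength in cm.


1.5 cm


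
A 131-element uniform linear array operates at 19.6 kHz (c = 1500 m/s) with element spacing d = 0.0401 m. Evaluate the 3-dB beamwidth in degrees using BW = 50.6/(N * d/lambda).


Step 1: lambda = 1500/19600 = 0.07653 m
Step 2: d/lambda = 0.0401/0.07653 = 0.524
Step 3: BW = 50.6/(N * d/lambda) = 50.6/(131 * 0.524) = 0.74

0.74 deg


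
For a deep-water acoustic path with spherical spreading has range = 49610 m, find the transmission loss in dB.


93.91 dB


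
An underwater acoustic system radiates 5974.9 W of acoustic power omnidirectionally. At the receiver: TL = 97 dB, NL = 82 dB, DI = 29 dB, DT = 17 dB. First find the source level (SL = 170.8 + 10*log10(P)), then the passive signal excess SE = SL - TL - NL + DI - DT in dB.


Step 1: SL = 170.8 + 10*log10(5974.9) = 208.56 dB
Step 2: SE = SL - TL - NL + DI - DT = 208.56 - 97 - 82 + 29 - 17 = 41.56

41.56 dB


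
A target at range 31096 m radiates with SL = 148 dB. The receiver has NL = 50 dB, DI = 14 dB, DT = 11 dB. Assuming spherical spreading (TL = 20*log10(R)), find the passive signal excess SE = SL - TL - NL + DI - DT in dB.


Step 1: TL = 20*log10(31096) = 89.85 dB
Step 2: SE = 148 - 89.85 - 50 + 14 - 11 = 11.15

11.15 dB


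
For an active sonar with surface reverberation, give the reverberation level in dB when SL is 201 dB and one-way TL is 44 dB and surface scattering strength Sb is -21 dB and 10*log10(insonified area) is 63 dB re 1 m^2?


RL = SL - 2*TL + Sb + 10*log10(A) = 201 - 2*44 + (-21) + 63 = 155

155 dB


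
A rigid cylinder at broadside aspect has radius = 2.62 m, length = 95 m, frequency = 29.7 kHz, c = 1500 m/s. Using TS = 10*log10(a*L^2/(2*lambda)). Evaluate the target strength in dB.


53.69 dB


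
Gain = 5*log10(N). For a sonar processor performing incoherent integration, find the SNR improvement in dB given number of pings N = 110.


Gain = 5*log10(110) = 10.21

10.21 dB


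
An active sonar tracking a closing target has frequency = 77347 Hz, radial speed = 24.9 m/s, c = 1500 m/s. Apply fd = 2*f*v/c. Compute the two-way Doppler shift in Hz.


fd = 2*f*v/c = 2 * 77347 * 24.9 / 1500 = 2567.92

2567.92 Hz


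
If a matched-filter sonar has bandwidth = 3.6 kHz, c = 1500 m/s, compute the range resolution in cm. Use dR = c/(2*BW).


dR = c/(2*BW) = 1500 / (2 * 3.6e3) = 0.2083 m = 20.83 cm

20.83 cm


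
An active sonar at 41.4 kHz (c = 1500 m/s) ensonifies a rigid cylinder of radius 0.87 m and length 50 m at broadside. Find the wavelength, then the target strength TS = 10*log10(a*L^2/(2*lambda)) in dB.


Step 1: lambda = c/f = 1500/41400 = 0.03623 m
Step 2: TS = 10*log10(a*L^2/(2*lambda)) = 10*log10(0.87*50^2/(2*0.03623)) = 44.77

44.77 dB


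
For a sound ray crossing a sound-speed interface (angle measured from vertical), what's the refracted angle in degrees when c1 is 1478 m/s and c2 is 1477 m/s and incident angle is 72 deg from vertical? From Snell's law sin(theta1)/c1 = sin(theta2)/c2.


sin(theta2) = (c2/c1)*sin(theta1) = (1477/1478)*sin(72 deg) = 0.95041
theta2 = arcsin(0.95041) = 71.88

71.88 deg


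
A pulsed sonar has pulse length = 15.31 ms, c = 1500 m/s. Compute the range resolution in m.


11.4825 m


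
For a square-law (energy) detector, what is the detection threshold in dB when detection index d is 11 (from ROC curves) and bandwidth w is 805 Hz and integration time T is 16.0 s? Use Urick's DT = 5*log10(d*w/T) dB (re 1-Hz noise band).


13.72 dB


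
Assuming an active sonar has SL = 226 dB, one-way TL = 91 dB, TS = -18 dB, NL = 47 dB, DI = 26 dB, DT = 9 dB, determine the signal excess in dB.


SE = SL - 2*TL + TS - NL + DI - DT = 226 - 2*91 + (-18) - 47 + 26 - 9 = -4

-4 dB


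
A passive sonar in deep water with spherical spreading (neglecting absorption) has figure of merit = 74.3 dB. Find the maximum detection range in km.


At max range FOM = TL, so 20*log10(R) = 74.3
R = 10^(74.3/20) = 5188.0 m = 5.19 km

5.19 km


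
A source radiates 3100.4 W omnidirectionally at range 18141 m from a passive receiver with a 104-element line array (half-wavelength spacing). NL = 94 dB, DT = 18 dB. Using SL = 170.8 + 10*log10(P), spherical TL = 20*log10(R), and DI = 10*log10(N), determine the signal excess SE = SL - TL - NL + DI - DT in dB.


28.71 dB


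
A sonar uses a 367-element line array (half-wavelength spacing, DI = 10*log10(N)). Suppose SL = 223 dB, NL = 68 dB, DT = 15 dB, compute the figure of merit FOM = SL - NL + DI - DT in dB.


Step 1: DI = 10*log10(367) = 25.65 dB
Step 2: FOM = SL - NL + DI - DT = 223 - 68 + 25.65 - 15 = 165.65

165.65 dB


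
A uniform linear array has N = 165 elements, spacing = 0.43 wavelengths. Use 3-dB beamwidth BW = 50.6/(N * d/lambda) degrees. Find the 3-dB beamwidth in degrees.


BW = 50.6 / (165 * 0.43) = 50.6 / 70.95 = 0.71

0.71 deg


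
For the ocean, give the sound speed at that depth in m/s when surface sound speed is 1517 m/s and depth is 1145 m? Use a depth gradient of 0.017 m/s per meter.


1536.465 m/s


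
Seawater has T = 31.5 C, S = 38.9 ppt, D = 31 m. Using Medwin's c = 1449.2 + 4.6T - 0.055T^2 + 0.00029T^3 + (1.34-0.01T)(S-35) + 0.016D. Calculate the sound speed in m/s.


c = 1449.2 + 4.6*31.5 - 0.055*31.5^2 + 0.00029*31.5^3 + (1.34 - 0.01*31.5)*(38.9 - 35) + 0.016*31 = 1553.08

1553.08 m/s


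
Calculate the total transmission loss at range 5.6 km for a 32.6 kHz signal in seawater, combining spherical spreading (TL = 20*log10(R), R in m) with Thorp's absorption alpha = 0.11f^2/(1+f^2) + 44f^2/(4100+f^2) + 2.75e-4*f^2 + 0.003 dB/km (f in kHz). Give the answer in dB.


Step 1 (Thorp): alpha = 0.11*1062.76/(1+1062.76) + 44*1062.76/(4100+1062.76) + 2.75e-4*1062.76 + 0.003 = 9.4626 dB/km
Step 2: TL_spread = 20*log10(5600) = 74.96 dB
Step 3: TL_abs = alpha*R = 9.4626 * 5.6 = 52.99 dB
Step 4: TL_total = 74.96 + 52.99 = 127.95

127.95 dB


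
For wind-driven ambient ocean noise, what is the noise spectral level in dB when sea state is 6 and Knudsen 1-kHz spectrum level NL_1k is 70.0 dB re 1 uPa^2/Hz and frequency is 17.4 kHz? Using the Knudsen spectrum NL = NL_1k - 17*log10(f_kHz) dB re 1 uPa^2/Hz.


NL = NL_1k - 17*log10(f_kHz) = 70.0 - 17*log10(17.4) = 70.0 - (21.09) = 48.91

48.91 dB


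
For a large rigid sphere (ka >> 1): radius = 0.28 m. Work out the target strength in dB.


-17.08 dB


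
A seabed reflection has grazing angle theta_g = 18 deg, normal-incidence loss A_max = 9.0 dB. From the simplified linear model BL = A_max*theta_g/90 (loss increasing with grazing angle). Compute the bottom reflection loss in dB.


BL = A_max * theta_g / 90 = 9.0 * 18 / 90 = 1.8

1.8 dB


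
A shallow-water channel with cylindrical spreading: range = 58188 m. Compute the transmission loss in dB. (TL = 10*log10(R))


TL = 10*log10(58188) = 47.65

47.65 dB


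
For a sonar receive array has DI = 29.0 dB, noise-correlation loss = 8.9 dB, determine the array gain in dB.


20.1 dB


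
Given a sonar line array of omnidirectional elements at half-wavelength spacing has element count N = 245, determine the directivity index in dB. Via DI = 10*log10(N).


23.89 dB


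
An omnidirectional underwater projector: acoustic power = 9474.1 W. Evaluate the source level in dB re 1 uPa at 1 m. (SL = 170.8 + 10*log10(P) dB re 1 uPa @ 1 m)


210.57 dB


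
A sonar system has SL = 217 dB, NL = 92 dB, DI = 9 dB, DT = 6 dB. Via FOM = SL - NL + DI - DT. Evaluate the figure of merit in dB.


FOM = SL - NL + DI - DT = 217 - 92 + 9 - 6 = 128

128 dB


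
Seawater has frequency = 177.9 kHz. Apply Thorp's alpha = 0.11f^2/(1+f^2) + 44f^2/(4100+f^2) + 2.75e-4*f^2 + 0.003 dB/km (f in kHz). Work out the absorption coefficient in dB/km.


f^2 = 31648.41
alpha = 0.11*31648.41/(1+31648.41) + 44*31648.41/(4100+31648.41) + 2.75e-4*31648.41 + 0.003 = 47.77

47.77 dB/km


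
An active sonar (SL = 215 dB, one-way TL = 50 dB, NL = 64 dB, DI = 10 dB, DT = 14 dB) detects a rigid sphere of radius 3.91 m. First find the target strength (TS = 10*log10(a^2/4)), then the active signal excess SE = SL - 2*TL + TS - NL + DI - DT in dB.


Step 1: TS = 10*log10(3.91^2/4) = 5.82 dB
Step 2: SE = SL - 2*TL + TS - NL + DI - DT = 215 - 2*50 + (5.82) - 64 + 10 - 14 = 52.82

52.82 dB


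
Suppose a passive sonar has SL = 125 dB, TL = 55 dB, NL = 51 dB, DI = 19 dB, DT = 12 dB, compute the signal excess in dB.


SE = SL - TL - NL + DI - DT = 125 - 55 - 51 + 19 - 12 = 26

26 dB


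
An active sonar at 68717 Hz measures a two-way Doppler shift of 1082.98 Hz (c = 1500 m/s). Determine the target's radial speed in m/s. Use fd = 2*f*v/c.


From fd = 2*f*v/c, v = c*fd/(2*f) = 1500 * 1082.98 / (2*68717) = 11.82

11.82 m/s


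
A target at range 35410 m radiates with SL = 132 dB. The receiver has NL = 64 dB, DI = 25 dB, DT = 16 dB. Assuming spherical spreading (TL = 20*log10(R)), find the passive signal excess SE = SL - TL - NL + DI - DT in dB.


Step 1: TL = 20*log10(35410) = 90.98 dB
Step 2: SE = 132 - 90.98 - 64 + 25 - 16 = -13.98

-13.98 dB


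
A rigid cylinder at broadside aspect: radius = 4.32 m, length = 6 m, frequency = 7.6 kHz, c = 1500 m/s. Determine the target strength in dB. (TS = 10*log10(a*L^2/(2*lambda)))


25.95 dB


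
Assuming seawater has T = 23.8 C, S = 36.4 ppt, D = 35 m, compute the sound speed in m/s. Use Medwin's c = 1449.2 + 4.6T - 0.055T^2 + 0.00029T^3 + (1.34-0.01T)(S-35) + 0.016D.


1533.54 m/s


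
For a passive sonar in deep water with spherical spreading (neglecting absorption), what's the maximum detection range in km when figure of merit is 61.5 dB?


At max range FOM = TL, so 20*log10(R) = 61.5
R = 10^(61.5/20) = 1188.5 m = 1.19 km

1.19 km


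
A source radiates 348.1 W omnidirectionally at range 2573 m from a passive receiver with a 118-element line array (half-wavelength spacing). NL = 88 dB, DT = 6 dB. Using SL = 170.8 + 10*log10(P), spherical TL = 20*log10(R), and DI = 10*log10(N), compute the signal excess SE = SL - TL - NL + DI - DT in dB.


54.73 dB


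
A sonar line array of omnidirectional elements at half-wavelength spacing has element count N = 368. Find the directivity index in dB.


25.66 dB


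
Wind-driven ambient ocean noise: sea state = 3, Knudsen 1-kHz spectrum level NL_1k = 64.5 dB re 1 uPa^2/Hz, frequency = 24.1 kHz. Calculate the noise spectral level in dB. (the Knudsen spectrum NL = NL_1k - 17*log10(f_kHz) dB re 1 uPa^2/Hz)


NL = NL_1k - 17*log10(f_kHz) = 64.5 - 17*log10(24.1) = 64.5 - (23.49) = 41.01

41.01 dB


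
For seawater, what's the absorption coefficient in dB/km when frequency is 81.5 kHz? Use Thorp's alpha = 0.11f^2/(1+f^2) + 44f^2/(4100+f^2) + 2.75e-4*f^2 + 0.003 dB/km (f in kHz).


29.146 dB/km


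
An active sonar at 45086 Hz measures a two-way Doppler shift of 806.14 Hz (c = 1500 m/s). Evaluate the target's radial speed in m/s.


13.41 m/s


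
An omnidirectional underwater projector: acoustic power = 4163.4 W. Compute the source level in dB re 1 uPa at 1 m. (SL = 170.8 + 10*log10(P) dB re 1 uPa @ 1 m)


SL = 170.8 + 10*log10(4163.4) = 170.8 + 36.19 = 206.99

206.99 dB


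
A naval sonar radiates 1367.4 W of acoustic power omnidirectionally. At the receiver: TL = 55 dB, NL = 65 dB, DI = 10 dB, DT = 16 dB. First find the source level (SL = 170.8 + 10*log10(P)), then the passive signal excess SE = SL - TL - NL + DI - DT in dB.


Step 1: SL = 170.8 + 10*log10(1367.4) = 202.16 dB
Step 2: SE = SL - TL - NL + DI - DT = 202.16 - 55 - 65 + 10 - 16 = 76.16

76.16 dB


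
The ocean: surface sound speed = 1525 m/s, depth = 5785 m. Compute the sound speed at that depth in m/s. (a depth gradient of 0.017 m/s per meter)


c = 1525 + 0.017 * 5785 = 1623.345

1623.345 m/s


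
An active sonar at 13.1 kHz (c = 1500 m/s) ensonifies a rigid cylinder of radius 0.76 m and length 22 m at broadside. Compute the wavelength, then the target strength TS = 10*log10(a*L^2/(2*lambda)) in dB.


Step 1: lambda = c/f = 1500/13100 = 0.1145 m
Step 2: TS = 10*log10(a*L^2/(2*lambda)) = 10*log10(0.76*22^2/(2*0.1145)) = 32.06

32.06 dB


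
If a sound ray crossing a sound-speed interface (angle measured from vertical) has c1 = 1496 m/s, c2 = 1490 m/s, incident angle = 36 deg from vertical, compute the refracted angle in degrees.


sin(theta2) = (c2/c1)*sin(theta1) = (1490/1496)*sin(36 deg) = 0.58543
theta2 = arcsin(0.58543) = 35.83

35.83 deg


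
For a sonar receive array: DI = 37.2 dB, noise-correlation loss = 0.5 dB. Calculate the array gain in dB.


AG = DI - L_corr = 37.2 - 0.5 = 36.7

36.7 dB


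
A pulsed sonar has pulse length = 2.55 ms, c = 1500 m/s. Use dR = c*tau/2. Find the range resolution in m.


1.9125 m


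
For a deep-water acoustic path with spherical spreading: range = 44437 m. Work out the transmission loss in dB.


92.95 dB


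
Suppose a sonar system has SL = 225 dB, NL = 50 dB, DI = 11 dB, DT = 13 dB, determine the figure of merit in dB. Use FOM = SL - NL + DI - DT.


173 dB
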